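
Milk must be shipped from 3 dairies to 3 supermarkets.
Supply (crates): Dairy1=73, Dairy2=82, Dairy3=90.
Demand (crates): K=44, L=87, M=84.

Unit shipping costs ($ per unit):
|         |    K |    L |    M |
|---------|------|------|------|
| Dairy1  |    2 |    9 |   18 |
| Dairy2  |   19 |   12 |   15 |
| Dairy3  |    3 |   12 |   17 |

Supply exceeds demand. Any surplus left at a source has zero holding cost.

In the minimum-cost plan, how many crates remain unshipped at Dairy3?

30

An optimal plan:
  Dairy1→L: 73 × $9 = $657
  Dairy2→M: 82 × $15 = $1230
  Dairy3→K: 44 × $3 = $132
  Dairy3→L: 14 × $12 = $168
  Dairy3→M: 2 × $17 = $34
Total cost = $2221.
Dairy3 ships 60 of its 90, leaving 30.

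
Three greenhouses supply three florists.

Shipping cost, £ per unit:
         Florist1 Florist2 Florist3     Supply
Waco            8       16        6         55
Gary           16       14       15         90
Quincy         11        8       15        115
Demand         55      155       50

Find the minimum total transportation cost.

Optimal allocation:
  Waco->Florist1: 5 × £8 = £40
  Waco->Florist3: 50 × £6 = £300
  Gary->Florist1: 50 × £16 = £800
  Gary->Florist2: 40 × £14 = £560
  Quincy->Florist2: 115 × £8 = £920
Total = 40 + 300 + 800 + 560 + 920 = £2620.
(Supply check: Waco ships 55; Gary ships 90; Quincy ships 115.)

2620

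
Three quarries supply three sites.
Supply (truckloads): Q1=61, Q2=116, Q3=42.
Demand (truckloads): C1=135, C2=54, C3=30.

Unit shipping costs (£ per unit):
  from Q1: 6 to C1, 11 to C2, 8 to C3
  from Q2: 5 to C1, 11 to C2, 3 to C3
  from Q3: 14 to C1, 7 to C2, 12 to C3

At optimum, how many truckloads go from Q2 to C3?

30

The minimum-cost plan:
  Q1 to C1: 49 × £6 = £294
  Q1 to C2: 12 × £11 = £132
  Q2 to C1: 86 × £5 = £430
  Q2 to C3: 30 × £3 = £90
  Q3 to C2: 42 × £7 = £294
Total cost = £1240.
So Q2→C3 carries 30 truckloads.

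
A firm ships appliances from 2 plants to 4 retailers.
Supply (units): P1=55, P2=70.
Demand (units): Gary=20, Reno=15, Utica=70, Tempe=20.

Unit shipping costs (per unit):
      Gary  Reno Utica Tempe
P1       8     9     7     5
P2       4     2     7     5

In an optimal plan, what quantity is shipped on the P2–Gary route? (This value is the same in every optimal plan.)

20

Optimal shipments:
  P1→Utica: 35 × 7 = 245
  P1→Tempe: 20 × 5 = 100
  P2→Gary: 20 × 4 = 80
  P2→Reno: 15 × 2 = 30
  P2→Utica: 35 × 7 = 245
Total cost = 700.
So P2→Gary carries 20 units.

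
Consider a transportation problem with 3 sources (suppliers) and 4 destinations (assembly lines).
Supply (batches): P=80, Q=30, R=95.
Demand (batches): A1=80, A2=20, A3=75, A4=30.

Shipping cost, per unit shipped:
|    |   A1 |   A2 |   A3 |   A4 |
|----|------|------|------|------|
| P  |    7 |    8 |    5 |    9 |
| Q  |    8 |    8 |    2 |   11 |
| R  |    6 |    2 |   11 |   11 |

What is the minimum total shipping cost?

1080

An optimal shipping plan:
  P->A1: 5 × 7 = 35
  P->A3: 45 × 5 = 225
  P->A4: 30 × 9 = 270
  Q->A3: 30 × 2 = 60
  R->A1: 75 × 6 = 450
  R->A2: 20 × 2 = 40
Total = 35 + 225 + 270 + 60 + 450 + 40 = 1080.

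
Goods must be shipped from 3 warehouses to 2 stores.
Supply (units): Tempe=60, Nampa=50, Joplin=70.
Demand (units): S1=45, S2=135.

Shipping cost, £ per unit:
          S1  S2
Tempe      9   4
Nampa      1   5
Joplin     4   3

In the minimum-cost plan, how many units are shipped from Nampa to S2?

Optimal shipments:
  Tempe→S2: 60 units
  Nampa→S1: 45 units
  Nampa→S2: 5 units
  Joplin→S2: 70 units
Total cost = £520.
So Nampa→S2 carries 5 units.

5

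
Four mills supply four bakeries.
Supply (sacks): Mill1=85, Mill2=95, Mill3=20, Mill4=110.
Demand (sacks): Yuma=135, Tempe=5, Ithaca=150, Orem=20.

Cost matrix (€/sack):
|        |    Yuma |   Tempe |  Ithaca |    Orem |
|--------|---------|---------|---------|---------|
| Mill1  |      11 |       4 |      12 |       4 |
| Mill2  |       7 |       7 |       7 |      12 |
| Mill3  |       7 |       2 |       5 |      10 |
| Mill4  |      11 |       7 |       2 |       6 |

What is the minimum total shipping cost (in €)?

1745

A cheapest plan:
  Mill1 to Yuma: 60 × €11 = €660
  Mill1 to Tempe: 5 × €4 = €20
  Mill1 to Orem: 20 × €4 = €80
  Mill2 to Yuma: 75 × €7 = €525
  Mill2 to Ithaca: 20 × €7 = €140
  Mill3 to Ithaca: 20 × €5 = €100
  Mill4 to Ithaca: 110 × €2 = €220
Total = 660 + 20 + 80 + 525 + 140 + 100 + 220 = €1745.
(Supply check: Mill1 ships 85; Mill2 ships 95; Mill3 ships 20; Mill4 ships 110.)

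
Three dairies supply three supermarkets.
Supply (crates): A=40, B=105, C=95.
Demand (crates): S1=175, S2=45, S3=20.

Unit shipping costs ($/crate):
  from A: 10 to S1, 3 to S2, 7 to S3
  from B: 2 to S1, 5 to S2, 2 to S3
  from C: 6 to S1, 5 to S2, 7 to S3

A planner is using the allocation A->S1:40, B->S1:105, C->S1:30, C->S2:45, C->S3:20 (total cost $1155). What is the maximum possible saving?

Current plan cost = 40·10 + 105·2 + 30·6 + 45·5 + 20·7 = $1155.
Optimal plan:
  A->S2: 40 crates
  B->S1: 85 crates
  B->S3: 20 crates
  C->S1: 90 crates
  C->S2: 5 crates
Optimal cost = $895.
Saving = 1155 − 895 = $260.

260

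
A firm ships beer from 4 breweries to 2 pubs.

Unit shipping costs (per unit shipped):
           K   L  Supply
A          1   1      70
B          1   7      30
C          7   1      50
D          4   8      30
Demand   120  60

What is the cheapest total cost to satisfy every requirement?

270

Optimal allocation:
  A→K: 60 × 1 = 60
  A→L: 10 × 1 = 10
  B→K: 30 × 1 = 30
  C→L: 50 × 1 = 50
  D→K: 30 × 4 = 120
Total = 60 + 10 + 30 + 50 + 120 = 270.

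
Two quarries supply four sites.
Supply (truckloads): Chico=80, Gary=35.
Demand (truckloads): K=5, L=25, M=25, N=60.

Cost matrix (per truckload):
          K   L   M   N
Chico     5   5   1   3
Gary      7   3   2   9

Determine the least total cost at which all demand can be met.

An optimal shipping plan:
  Chico→K: 5 × 5 = 25
  Chico→M: 15 × 1 = 15
  Chico→N: 60 × 3 = 180
  Gary→L: 25 × 3 = 75
  Gary→M: 10 × 2 = 20
Total = 25 + 15 + 180 + 75 + 20 = 315.
(Supply check: Chico ships 80; Gary ships 35.)

315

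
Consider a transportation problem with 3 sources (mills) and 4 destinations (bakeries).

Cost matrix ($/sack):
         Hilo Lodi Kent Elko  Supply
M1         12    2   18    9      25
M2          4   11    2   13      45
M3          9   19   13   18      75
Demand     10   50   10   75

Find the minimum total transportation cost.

One minimum-cost allocation:
  M1→Lodi: 25 sacks
  M2→Lodi: 25 sacks
  M2→Kent: 10 sacks
  M2→Elko: 10 sacks
  M3→Hilo: 10 sacks
  M3→Elko: 65 sacks
Total cost = $1735.

1735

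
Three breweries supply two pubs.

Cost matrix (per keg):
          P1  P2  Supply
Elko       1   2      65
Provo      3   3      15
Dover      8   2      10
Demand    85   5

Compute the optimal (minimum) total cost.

Optimal allocation:
  Elko to P1: 65 × 1 = 65
  Provo to P1: 15 × 3 = 45
  Dover to P1: 5 × 8 = 40
  Dover to P2: 5 × 2 = 10
Total = 65 + 45 + 40 + 10 = 160.
(Supply check: Elko ships 65; Provo ships 15; Dover ships 10.)

160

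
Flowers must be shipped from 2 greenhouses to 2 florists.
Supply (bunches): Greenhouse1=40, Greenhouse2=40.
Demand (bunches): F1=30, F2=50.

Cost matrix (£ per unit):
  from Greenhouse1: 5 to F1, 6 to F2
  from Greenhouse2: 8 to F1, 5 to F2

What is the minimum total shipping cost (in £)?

Optimal allocation:
  Greenhouse1 to F1: 30 × £5 = £150
  Greenhouse1 to F2: 10 × £6 = £60
  Greenhouse2 to F2: 40 × £5 = £200
Total = 150 + 60 + 200 = £410.
(Supply check: Greenhouse1 ships 40; Greenhouse2 ships 40.)

410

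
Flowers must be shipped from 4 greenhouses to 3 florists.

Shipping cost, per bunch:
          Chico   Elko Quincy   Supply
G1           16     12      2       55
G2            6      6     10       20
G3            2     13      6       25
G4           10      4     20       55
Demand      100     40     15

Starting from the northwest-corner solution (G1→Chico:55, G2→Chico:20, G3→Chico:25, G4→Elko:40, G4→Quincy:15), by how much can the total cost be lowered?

Current plan cost = 55·16 + 20·6 + 25·2 + 40·4 + 15·20 = 1510.
Optimal plan:
  G1→Chico: 40 × 16 = 640
  G1→Quincy: 15 × 2 = 30
  G2→Chico: 20 × 6 = 120
  G3→Chico: 25 × 2 = 50
  G4→Chico: 15 × 10 = 150
  G4→Elko: 40 × 4 = 160
Optimal cost = 1150.
Saving = 1510 − 1150 = 360.

360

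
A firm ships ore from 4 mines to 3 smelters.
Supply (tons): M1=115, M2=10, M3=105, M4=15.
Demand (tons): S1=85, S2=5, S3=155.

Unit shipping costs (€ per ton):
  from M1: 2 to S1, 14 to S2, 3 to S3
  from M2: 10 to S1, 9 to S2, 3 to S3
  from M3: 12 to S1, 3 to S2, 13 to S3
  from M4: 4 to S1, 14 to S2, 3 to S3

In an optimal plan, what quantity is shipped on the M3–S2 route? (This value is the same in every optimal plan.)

5

Solving gives:
  M1->S3: 115 × €3 = €345
  M2->S3: 10 × €3 = €30
  M3->S1: 85 × €12 = €1020
  M3->S2: 5 × €3 = €15
  M3->S3: 15 × €13 = €195
  M4->S3: 15 × €3 = €45
Total cost = €1650.
So M3→S2 carries 5 tons.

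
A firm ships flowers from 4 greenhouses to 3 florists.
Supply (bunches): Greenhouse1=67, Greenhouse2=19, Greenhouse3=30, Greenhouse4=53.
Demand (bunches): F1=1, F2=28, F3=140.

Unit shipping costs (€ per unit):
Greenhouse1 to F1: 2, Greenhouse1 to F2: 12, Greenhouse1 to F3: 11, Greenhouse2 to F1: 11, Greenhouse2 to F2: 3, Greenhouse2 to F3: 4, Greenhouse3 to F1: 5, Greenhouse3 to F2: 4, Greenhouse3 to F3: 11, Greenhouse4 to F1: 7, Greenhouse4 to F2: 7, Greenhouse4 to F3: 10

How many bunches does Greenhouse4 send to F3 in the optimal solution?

Solving gives:
  Greenhouse1 to F1: 1 bunches
  Greenhouse1 to F3: 66 bunches
  Greenhouse2 to F3: 19 bunches
  Greenhouse3 to F2: 28 bunches
  Greenhouse3 to F3: 2 bunches
  Greenhouse4 to F3: 53 bunches
Total cost = €1468.
So Greenhouse4→F3 carries 53 bunches.

53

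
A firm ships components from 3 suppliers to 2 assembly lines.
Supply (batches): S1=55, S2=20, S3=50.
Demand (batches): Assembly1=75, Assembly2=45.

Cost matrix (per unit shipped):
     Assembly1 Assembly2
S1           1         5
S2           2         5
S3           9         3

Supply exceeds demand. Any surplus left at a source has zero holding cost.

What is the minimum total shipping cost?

230

One minimum-cost allocation:
  S1–Assembly1: 55 × 1 = 55
  S2–Assembly1: 20 × 2 = 40
  S3–Assembly2: 45 × 3 = 135
Total = 55 + 40 + 135 = 230.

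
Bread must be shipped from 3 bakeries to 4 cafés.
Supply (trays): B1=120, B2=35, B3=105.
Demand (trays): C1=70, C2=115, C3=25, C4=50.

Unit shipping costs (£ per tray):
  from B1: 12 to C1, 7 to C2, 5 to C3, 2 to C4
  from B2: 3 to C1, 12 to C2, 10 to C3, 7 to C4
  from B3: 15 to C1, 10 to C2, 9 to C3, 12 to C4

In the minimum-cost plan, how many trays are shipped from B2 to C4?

The minimum-cost plan:
  B1->C2: 45 × £7 = £315
  B1->C3: 25 × £5 = £125
  B1->C4: 50 × £2 = £100
  B2->C1: 35 × £3 = £105
  B3->C1: 35 × £15 = £525
  B3->C2: 70 × £10 = £700
Total cost = £1870.
The route B2→C4 is not used.

0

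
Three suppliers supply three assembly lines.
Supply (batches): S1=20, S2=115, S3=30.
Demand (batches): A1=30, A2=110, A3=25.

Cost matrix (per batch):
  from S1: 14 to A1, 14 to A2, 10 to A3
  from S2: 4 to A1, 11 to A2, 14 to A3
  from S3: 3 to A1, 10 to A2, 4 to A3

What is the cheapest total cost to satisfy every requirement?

A cheapest plan:
  S1 to A2: 20 × 14 = 280
  S2 to A1: 30 × 4 = 120
  S2 to A2: 85 × 11 = 935
  S3 to A2: 5 × 10 = 50
  S3 to A3: 25 × 4 = 100
Total = 280 + 120 + 935 + 50 + 100 = 1485.

1485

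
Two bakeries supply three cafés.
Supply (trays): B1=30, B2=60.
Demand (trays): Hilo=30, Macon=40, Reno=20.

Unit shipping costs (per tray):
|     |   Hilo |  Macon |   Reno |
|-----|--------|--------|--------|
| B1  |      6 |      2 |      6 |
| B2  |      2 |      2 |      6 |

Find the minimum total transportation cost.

Optimal allocation:
  B1->Macon: 30 × 2 = 60
  B2->Hilo: 30 × 2 = 60
  B2->Macon: 10 × 2 = 20
  B2->Reno: 20 × 6 = 120
Total = 60 + 60 + 20 + 120 = 260.
(Supply check: B1 ships 30; B2 ships 60.)

260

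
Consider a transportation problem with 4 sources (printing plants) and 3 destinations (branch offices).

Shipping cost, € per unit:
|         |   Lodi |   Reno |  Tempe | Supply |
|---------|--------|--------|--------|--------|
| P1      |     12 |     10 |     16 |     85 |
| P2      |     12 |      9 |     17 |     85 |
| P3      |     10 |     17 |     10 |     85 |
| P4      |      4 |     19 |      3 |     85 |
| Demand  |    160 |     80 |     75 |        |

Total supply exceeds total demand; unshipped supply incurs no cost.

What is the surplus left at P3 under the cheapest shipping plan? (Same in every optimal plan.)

Minimum-cost shipments:
  P1→Lodi: 65 × €12 = €780
  P2→Reno: 80 × €9 = €720
  P3→Lodi: 85 × €10 = €850
  P4→Lodi: 10 × €4 = €40
  P4→Tempe: 75 × €3 = €225
Total cost = €2615.
P3 ships 85 of its 85, leaving 0.

0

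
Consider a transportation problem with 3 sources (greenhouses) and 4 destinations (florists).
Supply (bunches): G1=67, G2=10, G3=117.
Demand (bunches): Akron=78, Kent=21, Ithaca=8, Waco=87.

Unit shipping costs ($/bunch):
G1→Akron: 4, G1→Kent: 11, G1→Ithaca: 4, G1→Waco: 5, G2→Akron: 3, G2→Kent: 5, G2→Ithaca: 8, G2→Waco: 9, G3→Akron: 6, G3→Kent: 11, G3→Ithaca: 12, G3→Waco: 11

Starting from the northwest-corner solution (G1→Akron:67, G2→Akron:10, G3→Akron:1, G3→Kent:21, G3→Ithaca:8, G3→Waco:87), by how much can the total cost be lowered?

Current plan cost = 67·4 + 10·3 + 1·6 + 21·11 + 8·12 + 87·11 = $1588.
Optimal plan:
  G1->Ithaca: 8 × $4 = $32
  G1->Waco: 59 × $5 = $295
  G2->Kent: 10 × $5 = $50
  G3->Akron: 78 × $6 = $468
  G3->Kent: 11 × $11 = $121
  G3->Waco: 28 × $11 = $308
Optimal cost = $1274.
Saving = 1588 − 1274 = $314.

314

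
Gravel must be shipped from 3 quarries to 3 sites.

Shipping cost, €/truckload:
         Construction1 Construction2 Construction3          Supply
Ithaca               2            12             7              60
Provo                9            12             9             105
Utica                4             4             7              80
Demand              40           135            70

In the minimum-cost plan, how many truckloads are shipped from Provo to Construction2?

The minimum-cost plan:
  Ithaca->Construction1: 40 × €2 = €80
  Ithaca->Construction3: 20 × €7 = €140
  Provo->Construction2: 55 × €12 = €660
  Provo->Construction3: 50 × €9 = €450
  Utica->Construction2: 80 × €4 = €320
Total cost = €1650.
So Provo→Construction2 carries 55 truckloads.

55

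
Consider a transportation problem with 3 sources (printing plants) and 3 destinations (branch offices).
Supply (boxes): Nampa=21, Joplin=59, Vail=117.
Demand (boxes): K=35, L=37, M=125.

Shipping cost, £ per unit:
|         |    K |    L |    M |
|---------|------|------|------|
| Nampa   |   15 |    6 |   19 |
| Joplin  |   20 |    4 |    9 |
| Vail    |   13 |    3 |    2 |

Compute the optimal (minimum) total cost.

1049

One minimum-cost allocation:
  Nampa to K: 21 boxes
  Joplin to K: 14 boxes
  Joplin to L: 37 boxes
  Joplin to M: 8 boxes
  Vail to M: 117 boxes
Total cost = £1049.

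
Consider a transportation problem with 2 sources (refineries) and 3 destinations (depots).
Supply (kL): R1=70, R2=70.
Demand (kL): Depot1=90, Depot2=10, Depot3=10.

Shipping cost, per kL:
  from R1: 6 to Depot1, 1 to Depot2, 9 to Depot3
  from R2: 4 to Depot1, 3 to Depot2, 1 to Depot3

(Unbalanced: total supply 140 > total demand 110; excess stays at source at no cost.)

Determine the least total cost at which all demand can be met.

440

One minimum-cost allocation:
  R1->Depot1: 30 × 6 = 180
  R1->Depot2: 10 × 1 = 10
  R2->Depot1: 60 × 4 = 240
  R2->Depot3: 10 × 1 = 10
Total = 180 + 10 + 240 + 10 = 440.
(Supply check: R1 ships 40; R2 ships 70.)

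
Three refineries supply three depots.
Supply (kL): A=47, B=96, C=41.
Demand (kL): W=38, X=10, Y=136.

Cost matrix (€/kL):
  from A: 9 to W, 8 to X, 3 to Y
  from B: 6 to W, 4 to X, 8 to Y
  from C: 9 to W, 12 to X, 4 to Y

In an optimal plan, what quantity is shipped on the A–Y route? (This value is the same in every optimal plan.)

The minimum-cost plan:
  A->Y: 47 kL
  B->W: 38 kL
  B->X: 10 kL
  B->Y: 48 kL
  C->Y: 41 kL
Total cost = €957.
So A→Y carries 47 kL.

47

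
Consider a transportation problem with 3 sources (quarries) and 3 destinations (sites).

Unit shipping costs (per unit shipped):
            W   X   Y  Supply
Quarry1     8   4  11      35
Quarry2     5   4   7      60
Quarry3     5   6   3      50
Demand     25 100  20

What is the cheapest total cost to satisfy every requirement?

595

A cheapest plan:
  Quarry1->X: 35 × 4 = 140
  Quarry2->X: 60 × 4 = 240
  Quarry3->W: 25 × 5 = 125
  Quarry3->X: 5 × 6 = 30
  Quarry3->Y: 20 × 3 = 60
Total = 140 + 240 + 125 + 30 + 60 = 595.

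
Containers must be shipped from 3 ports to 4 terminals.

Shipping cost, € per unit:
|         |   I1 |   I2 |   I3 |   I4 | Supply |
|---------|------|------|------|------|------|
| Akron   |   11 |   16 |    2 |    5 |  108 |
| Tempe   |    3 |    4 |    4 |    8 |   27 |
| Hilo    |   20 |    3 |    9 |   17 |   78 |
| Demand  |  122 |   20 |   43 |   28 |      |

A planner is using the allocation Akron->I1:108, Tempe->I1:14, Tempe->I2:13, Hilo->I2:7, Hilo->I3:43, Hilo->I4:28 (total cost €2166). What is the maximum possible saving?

318

Current plan cost = 108·11 + 14·3 + 13·4 + 7·3 + 43·9 + 28·17 = €2166.
Optimal plan:
  Akron–I1: 80 TEU
  Akron–I4: 28 TEU
  Tempe–I1: 27 TEU
  Hilo–I1: 15 TEU
  Hilo–I2: 20 TEU
  Hilo–I3: 43 TEU
Optimal cost = €1848.
Saving = 2166 − 1848 = €318.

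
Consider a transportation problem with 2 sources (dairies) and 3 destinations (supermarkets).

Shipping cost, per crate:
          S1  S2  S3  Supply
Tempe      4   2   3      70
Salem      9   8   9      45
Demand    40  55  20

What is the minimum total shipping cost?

Optimal allocation:
  Tempe to S2: 50 × 2 = 100
  Tempe to S3: 20 × 3 = 60
  Salem to S1: 40 × 9 = 360
  Salem to S2: 5 × 8 = 40
Total = 100 + 60 + 360 + 40 = 560.

560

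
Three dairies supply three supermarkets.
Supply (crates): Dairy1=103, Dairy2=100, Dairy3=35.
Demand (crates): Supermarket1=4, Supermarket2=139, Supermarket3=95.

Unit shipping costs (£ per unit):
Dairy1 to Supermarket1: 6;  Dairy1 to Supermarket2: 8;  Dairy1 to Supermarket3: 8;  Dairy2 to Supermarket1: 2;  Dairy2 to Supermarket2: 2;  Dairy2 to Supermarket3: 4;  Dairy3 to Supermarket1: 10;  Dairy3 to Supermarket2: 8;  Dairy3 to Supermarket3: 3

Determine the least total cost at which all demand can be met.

1121

One minimum-cost allocation:
  Dairy1→Supermarket1: 4 × £6 = £24
  Dairy1→Supermarket2: 39 × £8 = £312
  Dairy1→Supermarket3: 60 × £8 = £480
  Dairy2→Supermarket2: 100 × £2 = £200
  Dairy3→Supermarket3: 35 × £3 = £105
Total = 24 + 312 + 480 + 200 + 105 = £1121.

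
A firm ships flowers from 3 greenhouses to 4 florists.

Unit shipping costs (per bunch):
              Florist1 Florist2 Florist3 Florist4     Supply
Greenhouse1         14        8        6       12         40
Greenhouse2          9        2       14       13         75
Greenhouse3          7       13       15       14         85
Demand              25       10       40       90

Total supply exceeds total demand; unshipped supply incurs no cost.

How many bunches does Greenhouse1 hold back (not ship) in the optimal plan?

An optimal plan:
  Greenhouse1 to Florist3: 40 × 6 = 240
  Greenhouse2 to Florist2: 10 × 2 = 20
  Greenhouse2 to Florist4: 65 × 13 = 845
  Greenhouse3 to Florist1: 25 × 7 = 175
  Greenhouse3 to Florist4: 25 × 14 = 350
Total cost = 1630.
Greenhouse1 ships 40 of its 40, leaving 0.

0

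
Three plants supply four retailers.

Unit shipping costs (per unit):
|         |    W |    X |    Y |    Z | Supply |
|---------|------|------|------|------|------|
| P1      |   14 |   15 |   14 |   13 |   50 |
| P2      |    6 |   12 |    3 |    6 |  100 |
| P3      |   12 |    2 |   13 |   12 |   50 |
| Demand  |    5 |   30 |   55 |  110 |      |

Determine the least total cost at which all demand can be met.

1385

Optimal allocation:
  P1–Z: 50 units
  P2–Y: 55 units
  P2–Z: 45 units
  P3–W: 5 units
  P3–X: 30 units
  P3–Z: 15 units
Total cost = 1385.
(Supply check: P1 ships 50; P2 ships 100; P3 ships 50.)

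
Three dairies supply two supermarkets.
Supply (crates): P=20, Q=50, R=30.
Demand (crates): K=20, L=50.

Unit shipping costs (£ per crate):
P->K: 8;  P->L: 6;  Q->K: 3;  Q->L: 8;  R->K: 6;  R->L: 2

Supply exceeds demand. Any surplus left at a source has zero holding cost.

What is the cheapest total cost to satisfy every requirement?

An optimal shipping plan:
  P–L: 20 × £6 = £120
  Q–K: 20 × £3 = £60
  R–L: 30 × £2 = £60
Total = 120 + 60 + 60 = £240.
(Supply check: P ships 20; Q ships 20; R ships 30.)

240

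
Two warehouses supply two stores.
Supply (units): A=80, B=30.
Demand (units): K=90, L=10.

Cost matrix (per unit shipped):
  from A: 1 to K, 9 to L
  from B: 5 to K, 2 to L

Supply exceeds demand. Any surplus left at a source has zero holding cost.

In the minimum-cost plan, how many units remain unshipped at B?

10

An optimal plan:
  A->K: 80 × 1 = 80
  B->K: 10 × 5 = 50
  B->L: 10 × 2 = 20
Total cost = 150.
B ships 20 of its 30, leaving 10.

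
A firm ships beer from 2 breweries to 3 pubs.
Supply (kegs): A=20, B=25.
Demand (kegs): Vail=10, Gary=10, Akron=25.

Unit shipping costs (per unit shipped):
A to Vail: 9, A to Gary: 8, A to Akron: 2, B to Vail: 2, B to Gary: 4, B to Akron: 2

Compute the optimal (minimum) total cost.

One minimum-cost allocation:
  A to Akron: 20 × 2 = 40
  B to Vail: 10 × 2 = 20
  B to Gary: 10 × 4 = 40
  B to Akron: 5 × 2 = 10
Total = 40 + 20 + 40 + 10 = 110.

110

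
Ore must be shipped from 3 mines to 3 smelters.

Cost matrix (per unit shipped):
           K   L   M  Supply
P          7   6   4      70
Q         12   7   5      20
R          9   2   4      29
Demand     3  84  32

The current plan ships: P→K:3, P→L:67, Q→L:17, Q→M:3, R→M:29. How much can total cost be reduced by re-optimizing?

116

Current plan cost = 3·7 + 67·6 + 17·7 + 3·5 + 29·4 = 673.
Optimal plan:
  P to K: 3 × 7 = 21
  P to L: 55 × 6 = 330
  P to M: 12 × 4 = 48
  Q to M: 20 × 5 = 100
  R to L: 29 × 2 = 58
Optimal cost = 557.
Saving = 673 − 557 = 116.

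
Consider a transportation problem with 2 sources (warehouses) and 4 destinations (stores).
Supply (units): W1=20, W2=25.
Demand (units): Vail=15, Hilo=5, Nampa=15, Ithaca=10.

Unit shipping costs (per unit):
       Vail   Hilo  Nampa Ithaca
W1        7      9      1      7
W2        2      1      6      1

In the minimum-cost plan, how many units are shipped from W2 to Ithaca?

10

The minimum-cost plan:
  W1->Vail: 5 × 7 = 35
  W1->Nampa: 15 × 1 = 15
  W2->Vail: 10 × 2 = 20
  W2->Hilo: 5 × 1 = 5
  W2->Ithaca: 10 × 1 = 10
Total cost = 85.
So W2→Ithaca carries 10 units.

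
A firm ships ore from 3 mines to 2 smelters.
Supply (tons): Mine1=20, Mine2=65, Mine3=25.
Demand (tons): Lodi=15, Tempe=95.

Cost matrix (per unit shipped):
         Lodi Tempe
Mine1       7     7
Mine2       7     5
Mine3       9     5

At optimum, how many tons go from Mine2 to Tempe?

The minimum-cost plan:
  Mine1→Lodi: 15 × 7 = 105
  Mine1→Tempe: 5 × 7 = 35
  Mine2→Tempe: 65 × 5 = 325
  Mine3→Tempe: 25 × 5 = 125
Total cost = 590.
So Mine2→Tempe carries 65 tons.

65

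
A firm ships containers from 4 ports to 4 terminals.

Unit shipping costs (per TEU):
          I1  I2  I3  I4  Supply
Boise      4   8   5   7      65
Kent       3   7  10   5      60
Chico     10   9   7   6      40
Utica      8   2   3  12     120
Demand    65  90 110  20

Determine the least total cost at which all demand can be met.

An optimal shipping plan:
  Boise->I1: 5 TEU
  Boise->I3: 60 TEU
  Kent->I1: 60 TEU
  Chico->I3: 20 TEU
  Chico->I4: 20 TEU
  Utica->I2: 90 TEU
  Utica->I3: 30 TEU
Total cost = 1030.

1030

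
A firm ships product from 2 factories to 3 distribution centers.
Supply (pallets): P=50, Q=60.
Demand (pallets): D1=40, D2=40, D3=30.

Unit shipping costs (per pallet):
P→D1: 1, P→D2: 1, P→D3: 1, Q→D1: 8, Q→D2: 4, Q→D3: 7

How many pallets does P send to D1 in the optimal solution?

Solving gives:
  P–D1: 40 × 1 = 40
  P–D3: 10 × 1 = 10
  Q–D2: 40 × 4 = 160
  Q–D3: 20 × 7 = 140
Total cost = 350.
So P→D1 carries 40 pallets.

40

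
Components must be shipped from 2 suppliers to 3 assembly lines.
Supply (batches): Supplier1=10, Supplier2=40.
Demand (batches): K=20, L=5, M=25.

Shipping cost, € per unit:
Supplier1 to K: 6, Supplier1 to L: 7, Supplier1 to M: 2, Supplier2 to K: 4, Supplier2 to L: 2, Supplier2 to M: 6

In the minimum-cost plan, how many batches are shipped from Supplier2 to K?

The minimum-cost plan:
  Supplier1–M: 10 × €2 = €20
  Supplier2–K: 20 × €4 = €80
  Supplier2–L: 5 × €2 = €10
  Supplier2–M: 15 × €6 = €90
Total cost = €200.
So Supplier2→K carries 20 batches.

20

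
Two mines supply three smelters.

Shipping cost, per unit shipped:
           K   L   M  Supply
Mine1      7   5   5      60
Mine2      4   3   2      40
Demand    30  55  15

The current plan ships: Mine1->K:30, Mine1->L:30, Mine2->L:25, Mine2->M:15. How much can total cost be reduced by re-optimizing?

25

Current plan cost = 30·7 + 30·5 + 25·3 + 15·2 = 465.
Optimal plan:
  Mine1–K: 5 tons
  Mine1–L: 55 tons
  Mine2–K: 25 tons
  Mine2–M: 15 tons
Optimal cost = 440.
Saving = 465 − 440 = 25.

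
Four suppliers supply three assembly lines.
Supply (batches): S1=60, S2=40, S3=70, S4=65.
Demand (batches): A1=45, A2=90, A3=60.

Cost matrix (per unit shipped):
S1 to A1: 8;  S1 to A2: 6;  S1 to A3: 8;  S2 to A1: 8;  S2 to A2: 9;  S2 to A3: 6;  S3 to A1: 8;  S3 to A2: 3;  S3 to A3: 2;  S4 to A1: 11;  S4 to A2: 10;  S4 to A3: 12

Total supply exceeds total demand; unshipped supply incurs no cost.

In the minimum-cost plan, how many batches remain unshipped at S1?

0

An optimal plan:
  S1 to A2: 60 × 6 = 360
  S2 to A1: 40 × 8 = 320
  S3 to A2: 10 × 3 = 30
  S3 to A3: 60 × 2 = 120
  S4 to A1: 5 × 11 = 55
  S4 to A2: 20 × 10 = 200
Total cost = 1085.
S1 ships 60 of its 60, leaving 0.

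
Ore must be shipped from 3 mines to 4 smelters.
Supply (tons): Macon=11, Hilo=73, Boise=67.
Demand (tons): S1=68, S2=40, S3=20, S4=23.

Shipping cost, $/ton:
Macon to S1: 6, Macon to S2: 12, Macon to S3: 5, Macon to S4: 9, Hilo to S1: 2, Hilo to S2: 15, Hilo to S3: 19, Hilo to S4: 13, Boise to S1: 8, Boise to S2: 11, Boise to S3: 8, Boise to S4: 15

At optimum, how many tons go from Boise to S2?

40

Solving gives:
  Macon→S4: 11 × $9 = $99
  Hilo→S1: 68 × $2 = $136
  Hilo→S4: 5 × $13 = $65
  Boise→S2: 40 × $11 = $440
  Boise→S3: 20 × $8 = $160
  Boise→S4: 7 × $15 = $105
Total cost = $1005.
So Boise→S2 carries 40 tons.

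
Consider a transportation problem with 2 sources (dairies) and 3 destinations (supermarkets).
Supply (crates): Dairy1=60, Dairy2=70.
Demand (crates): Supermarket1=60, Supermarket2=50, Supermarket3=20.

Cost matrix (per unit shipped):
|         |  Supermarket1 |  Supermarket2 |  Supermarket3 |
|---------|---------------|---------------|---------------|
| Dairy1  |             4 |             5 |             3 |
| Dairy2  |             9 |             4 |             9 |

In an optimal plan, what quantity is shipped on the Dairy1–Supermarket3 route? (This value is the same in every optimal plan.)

Solving gives:
  Dairy1→Supermarket1: 40 crates
  Dairy1→Supermarket3: 20 crates
  Dairy2→Supermarket1: 20 crates
  Dairy2→Supermarket2: 50 crates
Total cost = 600.
So Dairy1→Supermarket3 carries 20 crates.

20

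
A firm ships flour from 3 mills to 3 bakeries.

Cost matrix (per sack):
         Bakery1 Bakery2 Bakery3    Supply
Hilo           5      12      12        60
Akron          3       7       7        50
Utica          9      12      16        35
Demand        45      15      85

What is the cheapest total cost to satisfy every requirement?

One minimum-cost allocation:
  Hilo->Bakery1: 25 × 5 = 125
  Hilo->Bakery3: 35 × 12 = 420
  Akron->Bakery3: 50 × 7 = 350
  Utica->Bakery1: 20 × 9 = 180
  Utica->Bakery2: 15 × 12 = 180
Total = 125 + 420 + 350 + 180 + 180 = 1255.
(Supply check: Hilo ships 60; Akron ships 50; Utica ships 35.)

1255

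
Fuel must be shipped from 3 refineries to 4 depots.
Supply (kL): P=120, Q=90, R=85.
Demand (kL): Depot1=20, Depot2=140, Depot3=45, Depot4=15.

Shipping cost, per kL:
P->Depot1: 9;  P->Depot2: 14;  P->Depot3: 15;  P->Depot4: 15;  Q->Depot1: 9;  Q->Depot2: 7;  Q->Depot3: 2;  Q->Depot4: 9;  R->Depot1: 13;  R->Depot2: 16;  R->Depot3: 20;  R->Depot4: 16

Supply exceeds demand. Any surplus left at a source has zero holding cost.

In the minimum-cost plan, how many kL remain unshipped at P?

0

An optimal plan:
  P→Depot1: 20 × 9 = 180
  P→Depot2: 95 × 14 = 1330
  P→Depot4: 5 × 15 = 75
  Q→Depot2: 45 × 7 = 315
  Q→Depot3: 45 × 2 = 90
  R→Depot4: 10 × 16 = 160
Total cost = 2150.
P ships 120 of its 120, leaving 0.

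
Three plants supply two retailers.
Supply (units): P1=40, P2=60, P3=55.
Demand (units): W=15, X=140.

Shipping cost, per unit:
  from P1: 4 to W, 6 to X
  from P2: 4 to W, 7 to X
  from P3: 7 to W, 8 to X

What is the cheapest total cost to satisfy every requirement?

1055

Optimal allocation:
  P1→X: 40 × 6 = 240
  P2→W: 15 × 4 = 60
  P2→X: 45 × 7 = 315
  P3→X: 55 × 8 = 440
Total = 240 + 60 + 315 + 440 = 1055.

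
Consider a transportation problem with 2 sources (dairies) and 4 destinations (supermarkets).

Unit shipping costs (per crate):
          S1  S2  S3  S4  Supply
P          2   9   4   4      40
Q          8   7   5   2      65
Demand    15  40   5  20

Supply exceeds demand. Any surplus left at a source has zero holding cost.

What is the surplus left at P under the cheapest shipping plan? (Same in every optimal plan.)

An optimal plan:
  P→S1: 15 × 2 = 30
  P→S3: 5 × 4 = 20
  Q→S2: 40 × 7 = 280
  Q→S4: 20 × 2 = 40
Total cost = 370.
P ships 20 of its 40, leaving 20.

20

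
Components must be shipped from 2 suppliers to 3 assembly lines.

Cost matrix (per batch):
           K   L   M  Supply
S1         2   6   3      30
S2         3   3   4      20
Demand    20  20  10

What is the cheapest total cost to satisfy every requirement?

One minimum-cost allocation:
  S1→K: 20 batches
  S1→M: 10 batches
  S2→L: 20 batches
Total cost = 130.

130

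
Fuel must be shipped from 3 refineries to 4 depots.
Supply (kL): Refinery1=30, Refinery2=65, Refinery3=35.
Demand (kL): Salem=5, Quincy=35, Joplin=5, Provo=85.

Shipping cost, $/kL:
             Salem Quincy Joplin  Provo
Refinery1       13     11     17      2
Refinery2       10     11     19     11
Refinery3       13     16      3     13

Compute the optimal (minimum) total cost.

1175

One minimum-cost allocation:
  Refinery1–Provo: 30 kL
  Refinery2–Salem: 5 kL
  Refinery2–Quincy: 35 kL
  Refinery2–Provo: 25 kL
  Refinery3–Joplin: 5 kL
  Refinery3–Provo: 30 kL
Total cost = $1175.
(Supply check: Refinery1 ships 30; Refinery2 ships 65; Refinery3 ships 35.)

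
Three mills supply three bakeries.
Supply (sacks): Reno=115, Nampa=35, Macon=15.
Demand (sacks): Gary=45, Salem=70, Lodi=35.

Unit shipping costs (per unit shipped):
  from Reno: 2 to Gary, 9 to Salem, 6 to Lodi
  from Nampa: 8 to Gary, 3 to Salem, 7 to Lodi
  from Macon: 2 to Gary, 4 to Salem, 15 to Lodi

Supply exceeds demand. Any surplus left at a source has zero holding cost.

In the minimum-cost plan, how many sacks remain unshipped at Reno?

15

Minimum-cost shipments:
  Reno→Gary: 45 sacks
  Reno→Salem: 20 sacks
  Reno→Lodi: 35 sacks
  Nampa→Salem: 35 sacks
  Macon→Salem: 15 sacks
Total cost = 645.
Reno ships 100 of its 115, leaving 15.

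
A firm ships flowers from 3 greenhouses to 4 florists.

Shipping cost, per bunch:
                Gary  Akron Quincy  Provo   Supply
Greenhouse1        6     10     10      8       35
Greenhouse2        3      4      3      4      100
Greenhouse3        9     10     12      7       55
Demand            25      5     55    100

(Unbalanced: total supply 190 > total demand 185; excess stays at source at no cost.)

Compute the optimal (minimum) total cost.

A cheapest plan:
  Greenhouse1→Gary: 25 × 6 = 150
  Greenhouse1→Provo: 5 × 8 = 40
  Greenhouse2→Akron: 5 × 4 = 20
  Greenhouse2→Quincy: 55 × 3 = 165
  Greenhouse2→Provo: 40 × 4 = 160
  Greenhouse3→Provo: 55 × 7 = 385
Total = 150 + 40 + 20 + 165 + 160 + 385 = 920.
(Supply check: Greenhouse1 ships 30; Greenhouse2 ships 100; Greenhouse3 ships 55.)

920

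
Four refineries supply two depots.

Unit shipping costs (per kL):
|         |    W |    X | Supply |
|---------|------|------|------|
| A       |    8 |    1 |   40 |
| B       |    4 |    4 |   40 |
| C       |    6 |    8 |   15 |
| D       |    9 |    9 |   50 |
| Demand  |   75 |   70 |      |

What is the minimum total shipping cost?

One minimum-cost allocation:
  A–X: 40 kL
  B–W: 40 kL
  C–W: 15 kL
  D–W: 20 kL
  D–X: 30 kL
Total cost = 740.
(Supply check: A ships 40; B ships 40; C ships 15; D ships 50.)

740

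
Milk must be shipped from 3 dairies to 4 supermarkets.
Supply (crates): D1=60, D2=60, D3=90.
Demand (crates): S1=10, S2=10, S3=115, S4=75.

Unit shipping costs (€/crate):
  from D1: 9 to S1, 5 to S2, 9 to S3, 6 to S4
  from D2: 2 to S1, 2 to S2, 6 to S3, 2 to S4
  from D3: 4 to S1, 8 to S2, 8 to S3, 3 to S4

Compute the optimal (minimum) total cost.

An optimal shipping plan:
  D1 to S2: 10 × €5 = €50
  D1 to S3: 50 × €9 = €450
  D2 to S3: 60 × €6 = €360
  D3 to S1: 10 × €4 = €40
  D3 to S3: 5 × €8 = €40
  D3 to S4: 75 × €3 = €225
Total = 50 + 450 + 360 + 40 + 40 + 225 = €1165.

1165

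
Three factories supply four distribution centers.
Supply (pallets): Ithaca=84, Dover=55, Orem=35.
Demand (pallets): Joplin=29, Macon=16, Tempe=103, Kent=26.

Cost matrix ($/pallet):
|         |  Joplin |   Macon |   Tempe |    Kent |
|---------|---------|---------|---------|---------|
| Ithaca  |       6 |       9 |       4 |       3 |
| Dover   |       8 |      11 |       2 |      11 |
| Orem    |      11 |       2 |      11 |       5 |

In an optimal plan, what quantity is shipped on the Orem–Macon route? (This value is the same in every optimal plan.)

16

Solving gives:
  Ithaca→Joplin: 29 × $6 = $174
  Ithaca→Tempe: 48 × $4 = $192
  Ithaca→Kent: 7 × $3 = $21
  Dover→Tempe: 55 × $2 = $110
  Orem→Macon: 16 × $2 = $32
  Orem→Kent: 19 × $5 = $95
Total cost = $624.
So Orem→Macon carries 16 pallets.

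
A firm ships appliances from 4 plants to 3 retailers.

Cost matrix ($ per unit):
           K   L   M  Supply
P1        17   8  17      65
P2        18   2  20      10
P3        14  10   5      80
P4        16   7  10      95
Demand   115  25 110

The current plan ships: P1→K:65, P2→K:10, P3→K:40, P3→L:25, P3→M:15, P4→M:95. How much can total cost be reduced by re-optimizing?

Current plan cost = 65·17 + 10·18 + 40·14 + 25·10 + 15·5 + 95·10 = $3120.
Optimal plan:
  P1→K: 50 units
  P1→L: 15 units
  P2→L: 10 units
  P3→M: 80 units
  P4→K: 65 units
  P4→M: 30 units
Optimal cost = $2730.
Saving = 3120 − 2730 = $390.

390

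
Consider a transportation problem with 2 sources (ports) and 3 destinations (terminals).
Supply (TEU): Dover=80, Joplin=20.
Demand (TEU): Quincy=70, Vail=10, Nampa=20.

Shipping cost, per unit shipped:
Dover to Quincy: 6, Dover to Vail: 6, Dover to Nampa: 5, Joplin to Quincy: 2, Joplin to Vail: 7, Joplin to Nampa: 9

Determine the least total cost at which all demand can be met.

A cheapest plan:
  Dover→Quincy: 50 × 6 = 300
  Dover→Vail: 10 × 6 = 60
  Dover→Nampa: 20 × 5 = 100
  Joplin→Quincy: 20 × 2 = 40
Total = 300 + 60 + 100 + 40 = 500.

500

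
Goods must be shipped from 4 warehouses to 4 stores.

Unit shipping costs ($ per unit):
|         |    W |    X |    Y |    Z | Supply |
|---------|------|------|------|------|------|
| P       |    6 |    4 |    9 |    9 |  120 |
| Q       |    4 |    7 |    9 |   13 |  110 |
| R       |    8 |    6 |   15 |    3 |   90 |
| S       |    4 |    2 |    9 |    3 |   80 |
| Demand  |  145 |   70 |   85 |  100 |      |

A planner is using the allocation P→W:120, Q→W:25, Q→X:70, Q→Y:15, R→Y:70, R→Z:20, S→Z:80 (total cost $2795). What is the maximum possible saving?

940

Current plan cost = 120·6 + 25·4 + 70·7 + 15·9 + 70·15 + 20·3 + 80·3 = $2795.
Optimal plan:
  P->W: 35 × $6 = $210
  P->Y: 85 × $9 = $765
  Q->W: 110 × $4 = $440
  R->Z: 90 × $3 = $270
  S->X: 70 × $2 = $140
  S->Z: 10 × $3 = $30
Optimal cost = $1855.
Saving = 2795 − 1855 = $940.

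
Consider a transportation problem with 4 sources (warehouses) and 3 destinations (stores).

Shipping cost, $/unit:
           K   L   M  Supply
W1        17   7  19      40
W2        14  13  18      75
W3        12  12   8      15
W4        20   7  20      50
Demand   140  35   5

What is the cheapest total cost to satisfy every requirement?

2435

A cheapest plan:
  W1–K: 40 units
  W2–K: 75 units
  W3–K: 10 units
  W3–M: 5 units
  W4–K: 15 units
  W4–L: 35 units
Total cost = $2435.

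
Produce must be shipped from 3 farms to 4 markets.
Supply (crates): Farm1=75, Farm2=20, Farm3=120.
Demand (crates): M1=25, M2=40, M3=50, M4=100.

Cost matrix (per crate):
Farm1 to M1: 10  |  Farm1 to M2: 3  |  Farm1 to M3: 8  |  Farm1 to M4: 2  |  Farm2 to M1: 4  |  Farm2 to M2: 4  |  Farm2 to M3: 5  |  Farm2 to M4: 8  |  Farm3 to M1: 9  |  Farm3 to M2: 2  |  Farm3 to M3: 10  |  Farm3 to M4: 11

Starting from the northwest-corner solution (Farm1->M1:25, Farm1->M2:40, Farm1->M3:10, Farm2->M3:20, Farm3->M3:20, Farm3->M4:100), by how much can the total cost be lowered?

720

Current plan cost = 25·10 + 40·3 + 10·8 + 20·5 + 20·10 + 100·11 = 1850.
Optimal plan:
  Farm1→M4: 75 crates
  Farm2→M1: 20 crates
  Farm3→M1: 5 crates
  Farm3→M2: 40 crates
  Farm3→M3: 50 crates
  Farm3→M4: 25 crates
Optimal cost = 1130.
Saving = 1850 − 1130 = 720.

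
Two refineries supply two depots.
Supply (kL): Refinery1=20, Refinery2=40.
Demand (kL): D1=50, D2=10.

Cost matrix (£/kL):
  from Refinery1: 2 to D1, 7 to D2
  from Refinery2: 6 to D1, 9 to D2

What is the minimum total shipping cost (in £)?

310

An optimal shipping plan:
  Refinery1→D1: 20 × £2 = £40
  Refinery2→D1: 30 × £6 = £180
  Refinery2→D2: 10 × £9 = £90
Total = 40 + 180 + 90 = £310.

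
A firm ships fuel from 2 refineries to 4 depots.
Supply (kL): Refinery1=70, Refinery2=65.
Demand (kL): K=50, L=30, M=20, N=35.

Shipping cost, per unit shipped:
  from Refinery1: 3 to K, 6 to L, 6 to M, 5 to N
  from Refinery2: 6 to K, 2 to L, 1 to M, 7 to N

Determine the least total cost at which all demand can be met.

435

An optimal shipping plan:
  Refinery1 to K: 50 × 3 = 150
  Refinery1 to N: 20 × 5 = 100
  Refinery2 to L: 30 × 2 = 60
  Refinery2 to M: 20 × 1 = 20
  Refinery2 to N: 15 × 7 = 105
Total = 150 + 100 + 60 + 20 + 105 = 435.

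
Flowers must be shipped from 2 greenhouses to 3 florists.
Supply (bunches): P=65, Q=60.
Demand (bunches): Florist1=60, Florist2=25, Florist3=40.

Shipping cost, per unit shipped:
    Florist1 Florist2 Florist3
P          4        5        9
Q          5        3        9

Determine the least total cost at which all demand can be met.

675

A cheapest plan:
  P–Florist1: 60 × 4 = 240
  P–Florist3: 5 × 9 = 45
  Q–Florist2: 25 × 3 = 75
  Q–Florist3: 35 × 9 = 315
Total = 240 + 45 + 75 + 315 = 675.
(Supply check: P ships 65; Q ships 60.)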